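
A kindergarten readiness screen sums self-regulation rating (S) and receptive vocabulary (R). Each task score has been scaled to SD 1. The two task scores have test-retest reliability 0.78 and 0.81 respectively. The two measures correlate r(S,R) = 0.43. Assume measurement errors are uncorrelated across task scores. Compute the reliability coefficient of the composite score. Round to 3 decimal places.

Var(S+R) = 2 + 2·[0.43] = 2 + 0.86 = 2.86.
With uncorrelated errors the cross-covariances are all true-score covariance, so they carry over unchanged; only the diagonal terms shrink to ρᵢσᵢ².
True-score variance = [0.78 + 0.81] + 0.86 = 1.59 + 0.86 = 2.45.
Reliability = 2.45 / 2.86 = 0.857.

0.857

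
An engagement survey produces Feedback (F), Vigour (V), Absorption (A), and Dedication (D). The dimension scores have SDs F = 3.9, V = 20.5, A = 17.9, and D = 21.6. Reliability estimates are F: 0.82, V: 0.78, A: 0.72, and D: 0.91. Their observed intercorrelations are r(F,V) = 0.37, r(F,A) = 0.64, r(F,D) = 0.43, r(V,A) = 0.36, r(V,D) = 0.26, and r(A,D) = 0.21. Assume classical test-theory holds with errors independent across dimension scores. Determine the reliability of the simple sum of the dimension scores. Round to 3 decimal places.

Var(F+V+A+D) = 3.9² + 20.5² + 17.9² + 21.6² + 2·[3.9·20.5·0.37 + 3.9·17.9·0.64 + 3.9·21.6·0.43 + 20.5·17.9·0.36 + 20.5·21.6·0.26 + 17.9·21.6·0.21] = 1222.43 + 877.815 = 2100.24.
With uncorrelated errors the cross-covariances are all true-score covariance, so they carry over unchanged; only the diagonal terms shrink to ρᵢσᵢ².
True-score variance = [3.9²·0.82 + 20.5²·0.78 + 17.9²·0.72 + 21.6²·0.91] + 877.815 = 995.532 + 877.815 = 1873.35.
Reliability = 1873.35 / 2100.24 = 0.892.

0.892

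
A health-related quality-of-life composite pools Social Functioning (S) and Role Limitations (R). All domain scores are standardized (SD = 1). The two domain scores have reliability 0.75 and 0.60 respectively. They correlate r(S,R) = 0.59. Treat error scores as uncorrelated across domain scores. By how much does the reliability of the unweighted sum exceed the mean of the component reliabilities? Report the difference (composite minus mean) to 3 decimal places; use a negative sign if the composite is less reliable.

0.121

Var(sum) = 2 + 1.18 = 3.18; true-score variance = 1.35 + 1.18 = 2.53; composite reliability = 0.7956.
Mean component reliability = 0.6750.
Difference = 0.7956 − 0.6750 = 0.121.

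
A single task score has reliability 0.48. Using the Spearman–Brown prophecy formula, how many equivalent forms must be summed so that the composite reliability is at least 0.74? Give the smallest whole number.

4

k ≥ ρ*(1−ρ₁)/(ρ₁(1−ρ*)) = 0.74·0.52 / (0.48·0.26) = 3.083.
Smallest integer k = 4.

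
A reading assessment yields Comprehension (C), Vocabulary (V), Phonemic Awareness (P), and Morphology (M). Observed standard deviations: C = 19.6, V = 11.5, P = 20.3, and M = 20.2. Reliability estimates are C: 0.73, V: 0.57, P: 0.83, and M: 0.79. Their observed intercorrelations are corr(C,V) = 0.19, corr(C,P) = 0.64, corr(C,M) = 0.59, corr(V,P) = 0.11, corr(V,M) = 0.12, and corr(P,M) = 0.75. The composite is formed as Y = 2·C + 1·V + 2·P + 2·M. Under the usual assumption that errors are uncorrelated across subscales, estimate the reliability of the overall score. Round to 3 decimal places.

Var(Y) = 2²·19.6² + 11.5² + 2²·20.3² + 2²·20.2² + 2·[2·19.6·11.5·0.19 + 4·19.6·20.3·0.64 + 4·19.6·20.2·0.59 + 2·11.5·20.3·0.11 + 2·11.5·20.2·0.12 + 4·20.3·20.2·0.75] = 4949.41 + 6751.77 = 11701.2.
With uncorrelated errors the cross-covariances are all true-score covariance, so they carry over unchanged; only the diagonal terms shrink to ρᵢσᵢ².
True-score variance = [2²·19.6²·0.73 + 11.5²·0.57 + 2²·20.3²·0.83 + 2²·20.2²·0.79] + 6751.77 = 3854.67 + 6751.77 = 10606.4.
Reliability = 10606.4 / 11701.2 = 0.906.

0.906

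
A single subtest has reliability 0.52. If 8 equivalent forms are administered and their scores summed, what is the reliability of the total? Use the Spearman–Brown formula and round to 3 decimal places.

0.897

ρ_k = kρ / (1 + (k−1)ρ) = 8·0.52 / (1 + 7·0.52) = 4.160 / 4.640 = 0.897.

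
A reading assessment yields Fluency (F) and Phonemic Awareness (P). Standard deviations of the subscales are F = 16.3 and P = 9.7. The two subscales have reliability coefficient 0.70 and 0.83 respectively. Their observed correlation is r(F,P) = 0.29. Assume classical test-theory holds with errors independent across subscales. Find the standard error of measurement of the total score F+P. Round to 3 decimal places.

Var(total) = 359.78 + 91.7038 = 451.484.
True-score variance = 264.078 + 91.7038 = 355.781, so reliability = 0.7880.
Error variance = 451.484 − 355.781 = 95.7023; SEM = √95.7023 = 9.783.

9.783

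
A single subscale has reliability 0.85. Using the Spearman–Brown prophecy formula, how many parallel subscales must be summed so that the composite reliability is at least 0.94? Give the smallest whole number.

k ≥ ρ*(1−ρ₁)/(ρ₁(1−ρ*)) = 0.94·0.15 / (0.85·0.06) = 2.765.
Smallest integer k = 3.

3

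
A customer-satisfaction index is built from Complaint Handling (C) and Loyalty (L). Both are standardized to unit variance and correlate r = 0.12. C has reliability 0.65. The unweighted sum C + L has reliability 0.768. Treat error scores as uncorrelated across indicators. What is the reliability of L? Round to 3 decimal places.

0.830

Var(C+L) = 2 + 2·0.12 = 2.240.
True-score variance = ρ_C + ρ_L + 2·0.12, so 0.768 = (0.65 + ρ_L + 0.24) / 2.240.
ρ_L = 0.768·2.240 − 0.65 − 0.24 = 0.830.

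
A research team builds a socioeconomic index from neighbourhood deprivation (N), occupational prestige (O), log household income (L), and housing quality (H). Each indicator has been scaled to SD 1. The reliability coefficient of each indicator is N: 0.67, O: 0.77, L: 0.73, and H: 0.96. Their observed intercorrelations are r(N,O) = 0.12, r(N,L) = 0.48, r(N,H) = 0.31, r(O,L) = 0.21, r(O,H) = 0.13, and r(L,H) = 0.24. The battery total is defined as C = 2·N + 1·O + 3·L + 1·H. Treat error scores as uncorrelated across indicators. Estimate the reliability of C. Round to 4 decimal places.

0.8420

Var(C) = 2² + 1 + 3² + 1 + 2·[2·0.12 + 6·0.48 + 2·0.31 + 3·0.21 + 0.13 + 3·0.24] = 15 + 10.44 = 25.44.
Under uncorrelated errors the observed covariances equal the true-score covariances, so only the own-variance terms attenuate.
True-score variance = [2²·0.67 + 0.77 + 3²·0.73 + 0.96] + 10.44 = 10.98 + 10.44 = 21.42.
Reliability = 21.42 / 25.44 = 0.8420.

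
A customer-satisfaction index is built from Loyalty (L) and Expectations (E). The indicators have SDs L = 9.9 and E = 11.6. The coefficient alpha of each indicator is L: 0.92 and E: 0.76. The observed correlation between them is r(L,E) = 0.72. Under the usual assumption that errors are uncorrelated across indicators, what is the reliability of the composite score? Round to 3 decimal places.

Var(L+E) = 9.9² + 11.6² + 2·[9.9·11.6·0.72] = 232.57 + 165.37 = 397.94.
Under uncorrelated errors the observed covariances equal the true-score covariances, so only the own-variance terms attenuate.
True-score variance = [9.9²·0.92 + 11.6²·0.76] + 165.37 = 192.435 + 165.37 = 357.804.
Reliability = 357.804 / 397.94 = 0.899.

0.899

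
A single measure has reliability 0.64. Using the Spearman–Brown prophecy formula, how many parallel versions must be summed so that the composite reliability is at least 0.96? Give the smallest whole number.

14

k ≥ ρ*(1−ρ₁)/(ρ₁(1−ρ*)) = 0.96·0.36 / (0.64·0.04) = 13.500.
Smallest integer k = 14.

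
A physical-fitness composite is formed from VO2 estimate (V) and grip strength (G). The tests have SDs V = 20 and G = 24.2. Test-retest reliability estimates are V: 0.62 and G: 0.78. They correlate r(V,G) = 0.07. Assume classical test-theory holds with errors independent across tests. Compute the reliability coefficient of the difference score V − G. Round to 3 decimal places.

Var(V−G) = 20² + 24.2² − 2·20·24.2·0.07 = 985.64 − 67.76 = 917.88.
Under uncorrelated errors the observed covariances equal the true-score covariances, so only the own-variance terms attenuate.
True-score variance = [20²·0.62 + 24.2²·0.78] − 67.76 = 704.799 − 67.76 = 637.039.
Reliability = 637.039 / 917.88 = 0.694.

0.694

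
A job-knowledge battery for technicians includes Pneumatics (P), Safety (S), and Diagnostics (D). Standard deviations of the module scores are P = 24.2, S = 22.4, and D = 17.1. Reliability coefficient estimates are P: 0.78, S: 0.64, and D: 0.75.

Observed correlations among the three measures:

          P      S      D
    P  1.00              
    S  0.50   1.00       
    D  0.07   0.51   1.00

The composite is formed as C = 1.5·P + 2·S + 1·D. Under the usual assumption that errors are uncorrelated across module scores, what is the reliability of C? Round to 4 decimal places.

Var(C) = 1.5²·24.2² + 2²·22.4² + 17.1² + 2·[3·24.2·22.4·0.50 + 1.5·24.2·17.1·0.07 + 2·22.4·17.1·0.51] = 3617.14 + 2494.54 = 6111.68.
Under uncorrelated errors the observed covariances equal the true-score covariances, so only the own-variance terms attenuate.
True-score variance = [1.5²·24.2²·0.78 + 2²·22.4²·0.64 + 17.1²·0.75] + 2494.54 = 2531.61 + 2494.54 = 5026.16.
Reliability = 5026.16 / 6111.68 = 0.8224.

0.8224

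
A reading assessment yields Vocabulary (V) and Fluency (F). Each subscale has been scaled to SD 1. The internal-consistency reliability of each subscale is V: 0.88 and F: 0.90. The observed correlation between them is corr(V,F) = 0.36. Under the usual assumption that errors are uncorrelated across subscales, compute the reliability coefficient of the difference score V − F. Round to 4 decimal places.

0.8281

Var(V−F) = 1 + 1 − 2·0.36 = 2 − 0.72 = 1.28.
With uncorrelated errors the cross-covariances are all true-score covariance, so they carry over unchanged; only the diagonal terms shrink to ρᵢσᵢ².
True-score variance = [0.88 + 0.90] − 0.72 = 1.78 − 0.72 = 1.06.
Reliability = 1.06 / 1.28 = 0.8281.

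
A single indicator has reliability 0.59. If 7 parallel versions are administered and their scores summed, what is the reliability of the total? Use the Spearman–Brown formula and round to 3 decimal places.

0.910

ρ_k = kρ / (1 + (k−1)ρ) = 7·0.59 / (1 + 6·0.59) = 4.130 / 4.540 = 0.910.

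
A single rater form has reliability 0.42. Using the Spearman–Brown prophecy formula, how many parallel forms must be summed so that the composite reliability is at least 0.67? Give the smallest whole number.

k ≥ ρ*(1−ρ₁)/(ρ₁(1−ρ*)) = 0.67·0.58 / (0.42·0.33) = 2.804.
Smallest integer k = 3.

3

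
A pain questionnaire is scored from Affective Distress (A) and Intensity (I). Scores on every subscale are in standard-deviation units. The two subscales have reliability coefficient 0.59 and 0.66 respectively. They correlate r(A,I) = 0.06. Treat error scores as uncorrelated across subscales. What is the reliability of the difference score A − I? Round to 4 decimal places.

0.6011

Var(A−I) = 1 + 1 − 2·0.06 = 2 − 0.12 = 1.88.
Under uncorrelated errors the observed covariances equal the true-score covariances, so only the own-variance terms attenuate.
True-score variance = [0.59 + 0.66] − 0.12 = 1.25 − 0.12 = 1.13.
Reliability = 1.13 / 1.88 = 0.6011.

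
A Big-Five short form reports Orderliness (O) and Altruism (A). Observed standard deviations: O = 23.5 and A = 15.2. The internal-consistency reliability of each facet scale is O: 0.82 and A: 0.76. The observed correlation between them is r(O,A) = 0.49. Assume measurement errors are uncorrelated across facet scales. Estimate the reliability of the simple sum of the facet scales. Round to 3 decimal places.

0.863

Var(O+A) = 23.5² + 15.2² + 2·[23.5·15.2·0.49] = 783.29 + 350.056 = 1133.35.
With uncorrelated errors the cross-covariances are all true-score covariance, so they carry over unchanged; only the diagonal terms shrink to ρᵢσᵢ².
True-score variance = [23.5²·0.82 + 15.2²·0.76] + 350.056 = 628.435 + 350.056 = 978.491.
Reliability = 978.491 / 1133.35 = 0.863.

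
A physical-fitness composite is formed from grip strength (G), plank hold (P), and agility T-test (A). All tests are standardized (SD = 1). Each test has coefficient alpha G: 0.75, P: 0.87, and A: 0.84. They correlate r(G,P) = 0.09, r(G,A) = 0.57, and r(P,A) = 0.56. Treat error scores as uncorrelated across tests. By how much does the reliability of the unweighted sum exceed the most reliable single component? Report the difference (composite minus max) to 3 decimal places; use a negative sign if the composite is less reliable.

Var(sum) = 3 + 2.44 = 5.44; true-score variance = 2.46 + 2.44 = 4.9; composite reliability = 0.9007.
Max component reliability = 0.8700.
Difference = 0.9007 − 0.8700 = 0.031.

0.031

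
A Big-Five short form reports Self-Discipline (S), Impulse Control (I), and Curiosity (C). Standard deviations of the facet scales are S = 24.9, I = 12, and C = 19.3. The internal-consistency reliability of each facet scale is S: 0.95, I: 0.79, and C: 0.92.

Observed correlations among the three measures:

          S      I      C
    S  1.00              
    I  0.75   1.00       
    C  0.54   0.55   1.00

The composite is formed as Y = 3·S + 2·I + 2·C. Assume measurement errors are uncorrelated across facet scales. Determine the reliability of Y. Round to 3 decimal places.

Var(Y) = 3²·24.9² + 2²·12² + 2²·19.3² + 2·[6·24.9·12·0.75 + 6·24.9·19.3·0.54 + 4·12·19.3·0.55] = 7646.05 + 6822.33 = 14468.4.
Because errors are independent across components, Cov(Tᵢ,Tⱼ) = Cov(Xᵢ,Xⱼ); the off-diagonal part of the true-score variance is the same as above.
True-score variance = [3²·24.9²·0.95 + 2²·12²·0.79 + 2²·19.3²·0.92] + 6822.33 = 7126.89 + 6822.33 = 13949.2.
Reliability = 13949.2 / 14468.4 = 0.964.

0.964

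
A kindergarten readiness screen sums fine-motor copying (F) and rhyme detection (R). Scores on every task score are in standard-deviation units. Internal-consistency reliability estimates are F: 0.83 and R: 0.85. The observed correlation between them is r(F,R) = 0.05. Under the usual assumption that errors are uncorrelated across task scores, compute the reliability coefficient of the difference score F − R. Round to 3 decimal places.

Var(F−R) = 1 + 1 − 2·0.05 = 2 − 0.1 = 1.9.
Because errors are independent across components, Cov(Tᵢ,Tⱼ) = Cov(Xᵢ,Xⱼ); the off-diagonal part of the true-score variance is the same as above.
True-score variance = [0.83 + 0.85] − 0.1 = 1.68 − 0.1 = 1.58.
Reliability = 1.58 / 1.9 = 0.832.

0.832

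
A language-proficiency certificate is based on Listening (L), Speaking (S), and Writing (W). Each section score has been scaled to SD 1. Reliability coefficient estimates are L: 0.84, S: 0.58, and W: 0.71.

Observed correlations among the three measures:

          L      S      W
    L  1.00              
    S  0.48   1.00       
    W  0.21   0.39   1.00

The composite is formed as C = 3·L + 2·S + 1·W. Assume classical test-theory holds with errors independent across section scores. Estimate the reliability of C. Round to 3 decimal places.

0.849

Var(C) = 3² + 2² + 1 + 2·[6·0.48 + 3·0.21 + 2·0.39] = 14 + 8.58 = 22.58.
Because errors are independent across components, Cov(Tᵢ,Tⱼ) = Cov(Xᵢ,Xⱼ); the off-diagonal part of the true-score variance is the same as above.
True-score variance = [3²·0.84 + 2²·0.58 + 0.71] + 8.58 = 10.59 + 8.58 = 19.17.
Reliability = 19.17 / 22.58 = 0.849.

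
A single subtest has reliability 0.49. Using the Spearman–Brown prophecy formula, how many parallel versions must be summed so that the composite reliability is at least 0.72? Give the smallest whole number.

k ≥ ρ*(1−ρ₁)/(ρ₁(1−ρ*)) = 0.72·0.51 / (0.49·0.28) = 2.676.
Smallest integer k = 3.

3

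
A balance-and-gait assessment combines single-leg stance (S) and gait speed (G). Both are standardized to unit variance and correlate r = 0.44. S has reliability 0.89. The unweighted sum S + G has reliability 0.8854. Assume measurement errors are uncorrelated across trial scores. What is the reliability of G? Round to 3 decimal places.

0.780

Var(S+G) = 2 + 2·0.44 = 2.880.
True-score variance = ρ_S + ρ_G + 2·0.44, so 0.8854 = (0.89 + ρ_G + 0.88) / 2.880.
ρ_G = 0.8854·2.880 − 0.89 − 0.88 = 0.780.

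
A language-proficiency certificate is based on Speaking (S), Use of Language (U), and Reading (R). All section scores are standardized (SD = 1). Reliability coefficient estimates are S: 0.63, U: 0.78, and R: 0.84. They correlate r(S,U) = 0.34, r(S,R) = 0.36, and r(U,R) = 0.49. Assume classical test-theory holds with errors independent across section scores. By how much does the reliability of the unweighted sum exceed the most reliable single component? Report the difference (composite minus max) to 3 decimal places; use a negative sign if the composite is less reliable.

Var(sum) = 3 + 2.38 = 5.38; true-score variance = 2.25 + 2.38 = 4.63; composite reliability = 0.8606.
Max component reliability = 0.8400.
Difference = 0.8606 − 0.8400 = 0.021.

0.021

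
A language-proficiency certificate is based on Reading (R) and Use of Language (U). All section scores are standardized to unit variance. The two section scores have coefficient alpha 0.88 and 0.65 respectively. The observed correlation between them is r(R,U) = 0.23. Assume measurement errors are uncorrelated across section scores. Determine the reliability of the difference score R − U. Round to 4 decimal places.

0.6948

Var(R−U) = 1 + 1 − 2·0.23 = 2 − 0.46 = 1.54.
With uncorrelated errors the cross-covariances are all true-score covariance, so they carry over unchanged; only the diagonal terms shrink to ρᵢσᵢ².
True-score variance = [0.88 + 0.65] − 0.46 = 1.53 − 0.46 = 1.07.
Reliability = 1.07 / 1.54 = 0.6948.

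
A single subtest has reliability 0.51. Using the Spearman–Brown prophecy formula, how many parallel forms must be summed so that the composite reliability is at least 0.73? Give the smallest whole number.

3

k ≥ ρ*(1−ρ₁)/(ρ₁(1−ρ*)) = 0.73·0.49 / (0.51·0.27) = 2.598.
Smallest integer k = 3.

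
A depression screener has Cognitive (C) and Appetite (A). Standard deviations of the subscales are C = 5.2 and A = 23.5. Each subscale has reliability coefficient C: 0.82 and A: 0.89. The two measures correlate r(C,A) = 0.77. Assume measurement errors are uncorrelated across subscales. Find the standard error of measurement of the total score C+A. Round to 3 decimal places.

Var(total) = 579.29 + 188.188 = 767.478.
True-score variance = 513.675 + 188.188 = 701.863, so reliability = 0.9145.
Error variance = 767.478 − 701.863 = 65.6147; SEM = √65.6147 = 8.100.

8.100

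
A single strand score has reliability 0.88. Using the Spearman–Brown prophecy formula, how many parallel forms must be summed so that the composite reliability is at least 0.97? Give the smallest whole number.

k ≥ ρ*(1−ρ₁)/(ρ₁(1−ρ*)) = 0.97·0.12 / (0.88·0.03) = 4.409.
Smallest integer k = 5.

5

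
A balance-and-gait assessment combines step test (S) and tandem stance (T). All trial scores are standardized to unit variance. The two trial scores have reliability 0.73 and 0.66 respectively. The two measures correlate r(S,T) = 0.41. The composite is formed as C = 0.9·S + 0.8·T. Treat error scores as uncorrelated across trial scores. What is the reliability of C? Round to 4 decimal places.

0.7862

Var(C) = 0.9² + 0.8² + 2·[0.72·0.41] = 1.45 + 0.5904 = 2.0404.
Under uncorrelated errors the observed covariances equal the true-score covariances, so only the own-variance terms attenuate.
True-score variance = [0.9²·0.73 + 0.8²·0.66] + 0.5904 = 1.0137 + 0.5904 = 1.6041.
Reliability = 1.6041 / 2.0404 = 0.7862.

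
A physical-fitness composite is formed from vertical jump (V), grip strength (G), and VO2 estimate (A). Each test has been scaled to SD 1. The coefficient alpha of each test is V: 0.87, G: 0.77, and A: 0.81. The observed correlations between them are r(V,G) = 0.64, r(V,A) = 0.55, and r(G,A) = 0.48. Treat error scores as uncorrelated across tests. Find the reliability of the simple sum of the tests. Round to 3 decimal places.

Var(V+G+A) = 3 + 2·[0.64 + 0.55 + 0.48] = 3 + 3.34 = 6.34.
Because errors are independent across components, Cov(Tᵢ,Tⱼ) = Cov(Xᵢ,Xⱼ); the off-diagonal part of the true-score variance is the same as above.
True-score variance = [0.87 + 0.77 + 0.81] + 3.34 = 2.45 + 3.34 = 5.79.
Reliability = 5.79 / 6.34 = 0.913.

0.913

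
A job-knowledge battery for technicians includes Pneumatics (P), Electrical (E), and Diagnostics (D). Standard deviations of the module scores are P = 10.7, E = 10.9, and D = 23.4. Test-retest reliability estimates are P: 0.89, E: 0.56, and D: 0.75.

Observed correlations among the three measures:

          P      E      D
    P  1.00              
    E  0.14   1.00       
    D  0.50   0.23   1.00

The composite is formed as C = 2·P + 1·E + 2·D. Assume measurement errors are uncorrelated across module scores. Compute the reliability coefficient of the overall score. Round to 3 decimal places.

Var(C) = 2²·10.7² + 10.9² + 2²·23.4² + 2·[2·10.7·10.9·0.14 + 4·10.7·23.4·0.50 + 2·10.9·23.4·0.23] = 2767.01 + 1301.49 = 4068.5.
With uncorrelated errors the cross-covariances are all true-score covariance, so they carry over unchanged; only the diagonal terms shrink to ρᵢσᵢ².
True-score variance = [2²·10.7²·0.89 + 10.9²·0.56 + 2²·23.4²·0.75] + 1301.49 = 2116.8 + 1301.49 = 3418.29.
Reliability = 3418.29 / 4068.5 = 0.840.

0.840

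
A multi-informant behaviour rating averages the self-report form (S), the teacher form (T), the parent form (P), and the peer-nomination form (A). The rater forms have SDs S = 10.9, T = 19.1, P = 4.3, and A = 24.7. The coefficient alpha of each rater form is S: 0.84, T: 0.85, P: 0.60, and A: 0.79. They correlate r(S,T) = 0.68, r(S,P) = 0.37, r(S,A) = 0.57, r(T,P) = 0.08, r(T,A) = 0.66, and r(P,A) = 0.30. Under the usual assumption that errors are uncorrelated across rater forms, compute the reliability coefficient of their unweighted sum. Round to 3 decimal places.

Var(S+T+P+A) = 10.9² + 19.1² + 4.3² + 24.7² + 2·[10.9·19.1·0.68 + 10.9·4.3·0.37 + 10.9·24.7·0.57 + 19.1·4.3·0.08 + 19.1·24.7·0.66 + 4.3·24.7·0.30] = 1112.2 + 1324.35 = 2436.55.
Under uncorrelated errors the observed covariances equal the true-score covariances, so only the own-variance terms attenuate.
True-score variance = [10.9²·0.84 + 19.1²·0.85 + 4.3²·0.60 + 24.7²·0.79] + 1324.35 = 902.954 + 1324.35 = 2227.3.
Reliability = 2227.3 / 2436.55 = 0.914.

0.914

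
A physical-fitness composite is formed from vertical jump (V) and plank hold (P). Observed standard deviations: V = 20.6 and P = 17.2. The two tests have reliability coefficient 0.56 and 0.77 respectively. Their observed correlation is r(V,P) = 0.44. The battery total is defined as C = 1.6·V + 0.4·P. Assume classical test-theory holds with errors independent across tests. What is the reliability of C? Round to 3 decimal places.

0.633

Var(C) = 1.6²·20.6² + 0.4²·17.2² + 2·[0.64·20.6·17.2·0.44] = 1133.7 + 199.553 = 1333.25.
With uncorrelated errors the cross-covariances are all true-score covariance, so they carry over unchanged; only the diagonal terms shrink to ρᵢσᵢ².
True-score variance = [1.6²·20.6²·0.56 + 0.4²·17.2²·0.77] + 199.553 = 644.81 + 199.553 = 844.363.
Reliability = 844.363 / 1333.25 = 0.633.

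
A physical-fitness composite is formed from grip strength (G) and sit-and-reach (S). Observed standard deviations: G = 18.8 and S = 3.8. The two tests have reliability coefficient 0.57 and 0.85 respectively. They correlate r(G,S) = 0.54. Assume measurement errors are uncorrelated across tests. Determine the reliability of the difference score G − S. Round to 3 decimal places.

0.470

Var(G−S) = 18.8² + 3.8² − 2·18.8·3.8·0.54 = 367.88 − 77.1552 = 290.725.
Under uncorrelated errors the observed covariances equal the true-score covariances, so only the own-variance terms attenuate.
True-score variance = [18.8²·0.57 + 3.8²·0.85] − 77.1552 = 213.735 − 77.1552 = 136.58.
Reliability = 136.58 / 290.725 = 0.470.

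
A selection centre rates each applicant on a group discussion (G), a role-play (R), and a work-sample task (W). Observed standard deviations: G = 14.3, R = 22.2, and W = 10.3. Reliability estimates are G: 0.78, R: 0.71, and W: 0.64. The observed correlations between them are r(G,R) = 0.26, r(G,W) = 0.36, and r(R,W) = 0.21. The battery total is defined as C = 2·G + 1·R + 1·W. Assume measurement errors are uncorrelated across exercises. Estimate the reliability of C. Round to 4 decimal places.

Var(C) = 2²·14.3² + 22.2² + 10.3² + 2·[2·14.3·22.2·0.26 + 2·14.3·10.3·0.36 + 22.2·10.3·0.21] = 1416.89 + 638.293 = 2055.18.
Under uncorrelated errors the observed covariances equal the true-score covariances, so only the own-variance terms attenuate.
True-score variance = [2²·14.3²·0.78 + 22.2²·0.71 + 10.3²·0.64] + 638.293 = 1055.82 + 638.293 = 1694.12.
Reliability = 1694.12 / 2055.18 = 0.8243.

0.8243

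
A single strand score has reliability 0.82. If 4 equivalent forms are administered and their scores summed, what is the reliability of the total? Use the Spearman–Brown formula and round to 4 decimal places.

ρ_k = kρ / (1 + (k−1)ρ) = 4·0.82 / (1 + 3·0.82) = 3.280 / 3.460 = 0.9480.

0.9480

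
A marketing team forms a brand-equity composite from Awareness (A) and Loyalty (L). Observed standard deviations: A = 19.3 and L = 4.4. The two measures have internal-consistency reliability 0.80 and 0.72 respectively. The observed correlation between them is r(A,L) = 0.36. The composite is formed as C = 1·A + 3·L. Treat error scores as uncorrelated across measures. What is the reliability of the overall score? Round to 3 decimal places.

0.831

Var(C) = 19.3² + 3²·4.4² + 2·[3·19.3·4.4·0.36] = 546.73 + 183.427 = 730.157.
Because errors are independent across components, Cov(Tᵢ,Tⱼ) = Cov(Xᵢ,Xⱼ); the off-diagonal part of the true-score variance is the same as above.
True-score variance = [19.3²·0.80 + 3²·4.4²·0.72] + 183.427 = 423.445 + 183.427 = 606.872.
Reliability = 606.872 / 730.157 = 0.831.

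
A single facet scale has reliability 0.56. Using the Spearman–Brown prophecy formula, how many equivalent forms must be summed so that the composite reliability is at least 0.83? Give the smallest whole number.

4

k ≥ ρ*(1−ρ₁)/(ρ₁(1−ρ*)) = 0.83·0.44 / (0.56·0.17) = 3.836.
Smallest integer k = 4.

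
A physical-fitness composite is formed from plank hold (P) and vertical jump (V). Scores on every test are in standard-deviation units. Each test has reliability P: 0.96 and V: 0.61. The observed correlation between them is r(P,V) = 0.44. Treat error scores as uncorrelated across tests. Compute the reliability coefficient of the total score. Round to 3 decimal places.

0.851

Var(P+V) = 2 + 2·[0.44] = 2 + 0.88 = 2.88.
With uncorrelated errors the cross-covariances are all true-score covariance, so they carry over unchanged; only the diagonal terms shrink to ρᵢσᵢ².
True-score variance = [0.96 + 0.61] + 0.88 = 1.57 + 0.88 = 2.45.
Reliability = 2.45 / 2.88 = 0.851.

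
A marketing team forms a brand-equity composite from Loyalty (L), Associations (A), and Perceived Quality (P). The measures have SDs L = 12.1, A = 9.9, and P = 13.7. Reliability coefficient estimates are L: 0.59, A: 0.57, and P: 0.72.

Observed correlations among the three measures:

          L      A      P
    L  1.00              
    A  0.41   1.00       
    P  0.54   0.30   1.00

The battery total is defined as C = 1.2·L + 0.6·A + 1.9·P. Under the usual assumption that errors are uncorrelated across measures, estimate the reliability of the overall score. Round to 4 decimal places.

Var(C) = 1.2²·12.1² + 0.6²·9.9² + 1.9²·13.7² + 2·[0.72·12.1·9.9·0.41 + 2.28·12.1·13.7·0.54 + 1.14·9.9·13.7·0.30] = 923.675 + 571.687 = 1495.36.
Because errors are independent across components, Cov(Tᵢ,Tⱼ) = Cov(Xᵢ,Xⱼ); the off-diagonal part of the true-score variance is the same as above.
True-score variance = [1.2²·12.1²·0.59 + 0.6²·9.9²·0.57 + 1.9²·13.7²·0.72] + 571.687 = 632.345 + 571.687 = 1204.03.
Reliability = 1204.03 / 1495.36 = 0.8052.

0.8052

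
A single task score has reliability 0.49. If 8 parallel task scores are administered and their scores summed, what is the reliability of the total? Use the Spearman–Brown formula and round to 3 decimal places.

0.885

ρ_k = kρ / (1 + (k−1)ρ) = 8·0.49 / (1 + 7·0.49) = 3.920 / 4.430 = 0.885.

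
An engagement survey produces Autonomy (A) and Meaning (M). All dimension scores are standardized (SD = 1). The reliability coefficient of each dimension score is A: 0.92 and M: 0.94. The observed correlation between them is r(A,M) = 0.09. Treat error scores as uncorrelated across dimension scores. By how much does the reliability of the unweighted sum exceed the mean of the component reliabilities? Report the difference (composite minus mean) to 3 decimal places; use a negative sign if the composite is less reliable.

0.006

Var(sum) = 2 + 0.18 = 2.18; true-score variance = 1.86 + 0.18 = 2.04; composite reliability = 0.9358.
Mean component reliability = 0.9300.
Difference = 0.9358 − 0.9300 = 0.006.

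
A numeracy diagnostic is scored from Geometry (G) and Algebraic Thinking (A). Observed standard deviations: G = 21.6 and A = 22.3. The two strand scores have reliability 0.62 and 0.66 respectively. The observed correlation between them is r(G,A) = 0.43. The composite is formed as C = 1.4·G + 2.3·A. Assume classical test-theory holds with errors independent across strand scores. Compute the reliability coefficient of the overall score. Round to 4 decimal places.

0.7455

Var(C) = 1.4²·21.6² + 2.3²·22.3² + 2·[3.22·21.6·22.3·0.43] = 3545.12 + 1333.87 = 4878.99.
Because errors are independent across components, Cov(Tᵢ,Tⱼ) = Cov(Xᵢ,Xⱼ); the off-diagonal part of the true-score variance is the same as above.
True-score variance = [1.4²·21.6²·0.62 + 2.3²·22.3²·0.66] + 1333.87 = 2303.2 + 1333.87 = 3637.07.
Reliability = 3637.07 / 4878.99 = 0.7455.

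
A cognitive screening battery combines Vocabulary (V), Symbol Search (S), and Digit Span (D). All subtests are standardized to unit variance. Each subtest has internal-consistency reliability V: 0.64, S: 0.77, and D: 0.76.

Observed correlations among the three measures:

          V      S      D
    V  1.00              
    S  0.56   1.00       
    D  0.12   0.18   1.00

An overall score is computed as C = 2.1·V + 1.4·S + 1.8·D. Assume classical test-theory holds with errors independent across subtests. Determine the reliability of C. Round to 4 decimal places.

0.8087

Var(C) = 2.1² + 1.4² + 1.8² + 2·[2.94·0.56 + 3.78·0.12 + 2.52·0.18] = 9.61 + 5.1072 = 14.7172.
Because errors are independent across components, Cov(Tᵢ,Tⱼ) = Cov(Xᵢ,Xⱼ); the off-diagonal part of the true-score variance is the same as above.
True-score variance = [2.1²·0.64 + 1.4²·0.77 + 1.8²·0.76] + 5.1072 = 6.794 + 5.1072 = 11.9012.
Reliability = 11.9012 / 14.7172 = 0.8087.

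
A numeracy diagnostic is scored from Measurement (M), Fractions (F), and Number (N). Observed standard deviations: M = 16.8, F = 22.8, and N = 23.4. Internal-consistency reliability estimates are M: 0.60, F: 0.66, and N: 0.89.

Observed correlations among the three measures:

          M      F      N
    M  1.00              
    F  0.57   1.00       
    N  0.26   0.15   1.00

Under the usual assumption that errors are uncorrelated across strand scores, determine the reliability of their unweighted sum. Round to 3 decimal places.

0.837

Var(M+F+N) = 16.8² + 22.8² + 23.4² + 2·[16.8·22.8·0.57 + 16.8·23.4·0.26 + 22.8·23.4·0.15] = 1349.64 + 801.144 = 2150.78.
With uncorrelated errors the cross-covariances are all true-score covariance, so they carry over unchanged; only the diagonal terms shrink to ρᵢσᵢ².
True-score variance = [16.8²·0.60 + 22.8²·0.66 + 23.4²·0.89] + 801.144 = 999.767 + 801.144 = 1800.91.
Reliability = 1800.91 / 2150.78 = 0.837.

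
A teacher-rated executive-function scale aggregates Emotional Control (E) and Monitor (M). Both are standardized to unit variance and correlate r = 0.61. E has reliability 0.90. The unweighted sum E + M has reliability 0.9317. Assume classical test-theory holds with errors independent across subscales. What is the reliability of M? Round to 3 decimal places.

Var(E+M) = 2 + 2·0.61 = 3.220.
True-score variance = ρ_E + ρ_M + 2·0.61, so 0.9317 = (0.90 + ρ_M + 1.22) / 3.220.
ρ_M = 0.9317·3.220 − 0.90 − 1.22 = 0.880.

0.880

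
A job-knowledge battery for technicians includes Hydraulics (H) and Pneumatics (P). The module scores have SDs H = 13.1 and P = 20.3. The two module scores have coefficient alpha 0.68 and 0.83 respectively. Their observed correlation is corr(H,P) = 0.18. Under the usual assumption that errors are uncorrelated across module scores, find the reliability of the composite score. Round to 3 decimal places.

0.816

Var(H+P) = 13.1² + 20.3² + 2·[13.1·20.3·0.18] = 583.7 + 95.7348 = 679.435.
Under uncorrelated errors the observed covariances equal the true-score covariances, so only the own-variance terms attenuate.
True-score variance = [13.1²·0.68 + 20.3²·0.83] + 95.7348 = 458.729 + 95.7348 = 554.464.
Reliability = 554.464 / 679.435 = 0.816.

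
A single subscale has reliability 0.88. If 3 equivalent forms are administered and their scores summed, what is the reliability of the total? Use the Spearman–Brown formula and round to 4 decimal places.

0.9565

ρ_k = kρ / (1 + (k−1)ρ) = 3·0.88 / (1 + 2·0.88) = 2.640 / 2.760 = 0.9565.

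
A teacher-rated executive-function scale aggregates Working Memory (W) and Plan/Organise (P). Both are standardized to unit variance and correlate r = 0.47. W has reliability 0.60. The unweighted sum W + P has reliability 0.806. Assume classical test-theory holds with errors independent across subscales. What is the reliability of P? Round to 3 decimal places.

Var(W+P) = 2 + 2·0.47 = 2.940.
True-score variance = ρ_W + ρ_P + 2·0.47, so 0.806 = (0.60 + ρ_P + 0.94) / 2.940.
ρ_P = 0.806·2.940 − 0.60 − 0.94 = 0.830.

0.830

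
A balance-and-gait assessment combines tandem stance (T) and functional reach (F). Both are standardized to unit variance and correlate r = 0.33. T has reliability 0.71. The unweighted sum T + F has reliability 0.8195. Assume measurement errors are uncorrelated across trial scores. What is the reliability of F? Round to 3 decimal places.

Var(T+F) = 2 + 2·0.33 = 2.660.
True-score variance = ρ_T + ρ_F + 2·0.33, so 0.8195 = (0.71 + ρ_F + 0.66) / 2.660.
ρ_F = 0.8195·2.660 − 0.71 − 0.66 = 0.810.

0.810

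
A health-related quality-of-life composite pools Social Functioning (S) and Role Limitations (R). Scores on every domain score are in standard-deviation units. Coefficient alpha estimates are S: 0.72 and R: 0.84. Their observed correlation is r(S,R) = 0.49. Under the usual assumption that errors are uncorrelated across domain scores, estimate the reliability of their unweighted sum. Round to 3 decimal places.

0.852

Var(S+R) = 2 + 2·[0.49] = 2 + 0.98 = 2.98.
With uncorrelated errors the cross-covariances are all true-score covariance, so they carry over unchanged; only the diagonal terms shrink to ρᵢσᵢ².
True-score variance = [0.72 + 0.84] + 0.98 = 1.56 + 0.98 = 2.54.
Reliability = 2.54 / 2.98 = 0.852.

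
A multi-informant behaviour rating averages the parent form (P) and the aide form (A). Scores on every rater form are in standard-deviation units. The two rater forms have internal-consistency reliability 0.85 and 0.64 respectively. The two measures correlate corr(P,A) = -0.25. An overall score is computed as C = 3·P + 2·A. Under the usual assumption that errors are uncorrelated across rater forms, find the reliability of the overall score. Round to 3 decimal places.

0.721

Var(C) = 3² + 2² + 2·[6·(-0.25)] = 13 − 3 = 10.
Because errors are independent across components, Cov(Tᵢ,Tⱼ) = Cov(Xᵢ,Xⱼ); the off-diagonal part of the true-score variance is the same as above.
True-score variance = [3²·0.85 + 2²·0.64] − 3 = 10.21 − 3 = 7.21.
Reliability = 7.21 / 10 = 0.721.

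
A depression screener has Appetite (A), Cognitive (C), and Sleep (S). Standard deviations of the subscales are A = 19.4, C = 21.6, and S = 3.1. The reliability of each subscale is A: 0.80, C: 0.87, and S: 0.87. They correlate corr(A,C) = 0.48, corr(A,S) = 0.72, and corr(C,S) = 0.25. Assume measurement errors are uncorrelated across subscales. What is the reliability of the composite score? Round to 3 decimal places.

Var(A+C+S) = 19.4² + 21.6² + 3.1² + 2·[19.4·21.6·0.48 + 19.4·3.1·0.72 + 21.6·3.1·0.25] = 852.53 + 522.36 = 1374.89.
Under uncorrelated errors the observed covariances equal the true-score covariances, so only the own-variance terms attenuate.
True-score variance = [19.4²·0.80 + 21.6²·0.87 + 3.1²·0.87] + 522.36 = 715.356 + 522.36 = 1237.72.
Reliability = 1237.72 / 1374.89 = 0.900.

0.900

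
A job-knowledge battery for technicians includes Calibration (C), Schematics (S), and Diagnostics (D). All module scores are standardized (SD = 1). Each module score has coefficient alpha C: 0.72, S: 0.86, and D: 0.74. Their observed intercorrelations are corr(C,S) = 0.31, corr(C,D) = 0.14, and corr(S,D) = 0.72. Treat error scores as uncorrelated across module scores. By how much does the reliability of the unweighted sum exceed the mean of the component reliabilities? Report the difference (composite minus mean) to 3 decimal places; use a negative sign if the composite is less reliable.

Var(sum) = 3 + 2.34 = 5.34; true-score variance = 2.32 + 2.34 = 4.66; composite reliability = 0.8727.
Mean component reliability = 0.7733.
Difference = 0.8727 − 0.7733 = 0.099.

0.099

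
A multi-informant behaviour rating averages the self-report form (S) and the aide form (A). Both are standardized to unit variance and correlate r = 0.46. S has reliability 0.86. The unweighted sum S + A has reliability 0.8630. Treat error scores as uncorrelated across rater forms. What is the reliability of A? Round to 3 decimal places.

0.740

Var(S+A) = 2 + 2·0.46 = 2.920.
True-score variance = ρ_S + ρ_A + 2·0.46, so 0.8630 = (0.86 + ρ_A + 0.92) / 2.920.
ρ_A = 0.8630·2.920 − 0.86 − 0.92 = 0.740.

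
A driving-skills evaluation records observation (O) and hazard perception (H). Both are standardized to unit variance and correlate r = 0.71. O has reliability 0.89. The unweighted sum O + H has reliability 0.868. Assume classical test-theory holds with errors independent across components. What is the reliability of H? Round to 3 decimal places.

Var(O+H) = 2 + 2·0.71 = 3.420.
True-score variance = ρ_O + ρ_H + 2·0.71, so 0.868 = (0.89 + ρ_H + 1.42) / 3.420.
ρ_H = 0.868·3.420 − 0.89 − 1.42 = 0.659.

0.659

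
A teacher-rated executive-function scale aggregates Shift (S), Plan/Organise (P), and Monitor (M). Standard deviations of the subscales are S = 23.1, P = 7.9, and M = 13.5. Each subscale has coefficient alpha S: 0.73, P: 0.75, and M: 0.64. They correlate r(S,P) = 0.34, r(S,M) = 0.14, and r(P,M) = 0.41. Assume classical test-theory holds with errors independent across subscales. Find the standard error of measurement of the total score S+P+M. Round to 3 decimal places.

Var(total) = 778.27 + 298.864 = 1077.13.
True-score variance = 552.983 + 298.864 = 851.847, so reliability = 0.7908.
Error variance = 1077.13 − 851.847 = 225.287; SEM = √225.287 = 15.010.

15.010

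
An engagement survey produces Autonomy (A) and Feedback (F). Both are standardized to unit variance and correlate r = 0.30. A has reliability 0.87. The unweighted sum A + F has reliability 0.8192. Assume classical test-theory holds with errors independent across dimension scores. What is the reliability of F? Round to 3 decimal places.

Var(A+F) = 2 + 2·0.30 = 2.600.
True-score variance = ρ_A + ρ_F + 2·0.30, so 0.8192 = (0.87 + ρ_F + 0.60) / 2.600.
ρ_F = 0.8192·2.600 − 0.87 − 0.60 = 0.660.

0.660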